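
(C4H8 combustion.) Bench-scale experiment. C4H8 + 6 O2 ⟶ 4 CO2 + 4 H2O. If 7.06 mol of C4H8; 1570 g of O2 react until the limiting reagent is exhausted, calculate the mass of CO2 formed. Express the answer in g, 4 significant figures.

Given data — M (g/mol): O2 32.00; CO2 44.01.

n(C4H8) = 7.060 mol
n(O2) = 1570 / 32.00 = 49.06 mol
n/ν → C4H8: 7.060, O2: 8.177; C4H8 is limiting.
n(CO2) = (4/1) × 7.060 = 28.24 mol
mass = 28.24 × 44.01 = 1243 g

1243 g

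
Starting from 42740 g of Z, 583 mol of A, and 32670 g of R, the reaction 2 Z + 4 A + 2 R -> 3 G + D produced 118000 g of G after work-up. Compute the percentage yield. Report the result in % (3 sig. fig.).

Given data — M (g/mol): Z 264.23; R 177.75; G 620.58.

78.4 %

n(Z) = 42740 / 264.23 = 161.8 mol
n(A) = 583.0 mol
n(R) = 32670 / 177.75 = 183.8 mol
n/ν for Z = 161.8/2 = 80.90
n/ν for A = 583.0/4 = 145.8
n/ν for R = 183.8/2 = 91.90
Smallest n/ν is Z → limiting reagent.
theoretical n(G) = (3/2) × 161.8 = 242.7 mol → 150600 g
% yield = 118000 / 150600 × 100 = 78.35 %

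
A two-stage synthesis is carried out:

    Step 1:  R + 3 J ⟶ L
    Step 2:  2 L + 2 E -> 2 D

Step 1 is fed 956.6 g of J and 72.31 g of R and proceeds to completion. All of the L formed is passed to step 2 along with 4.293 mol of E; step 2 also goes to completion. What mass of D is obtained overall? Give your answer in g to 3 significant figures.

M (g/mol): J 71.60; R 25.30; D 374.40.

Step 1:
n(J) = 956.6 / 71.60 = 13.36 mol
n(R) = 72.31 / 25.30 = 2.858 mol
n/ν for J = 13.36/3 = 4.453
n/ν for R = 2.858/1 = 2.858
Smallest n/ν is R → limiting reagent.
n(L) produced = (1/1) × 2.858 = 2.858 mol
Step 2:
n(L) available = 2.858 mol
n(E) = 4.293 mol
n/ν for L = 2.858/2 = 1.429
n/ν for E = 4.293/2 = 2.147
Smallest n/ν is L → limiting reagent.
n(D) = (2/2) × 2.858 = 2.858 mol
mass = 2.858 × 374.40 = 1070 g

1070 g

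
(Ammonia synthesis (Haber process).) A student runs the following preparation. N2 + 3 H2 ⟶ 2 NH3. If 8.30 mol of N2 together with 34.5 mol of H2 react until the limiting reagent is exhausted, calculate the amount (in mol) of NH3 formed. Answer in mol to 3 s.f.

n(N2) = 8.300 mol
n(H2) = 34.50 mol
n/ν for N2 = 8.300/1 = 8.300
n/ν for H2 = 34.50/3 = 11.50
Smallest n/ν is N2 → limiting reagent.
n(NH3) = (2/1) × 8.300 = 16.60 mol

16.6 mol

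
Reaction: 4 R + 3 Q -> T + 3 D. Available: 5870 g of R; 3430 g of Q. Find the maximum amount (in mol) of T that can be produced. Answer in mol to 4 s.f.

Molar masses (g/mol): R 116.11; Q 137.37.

8.323 mol

n(R) = 5870 / 116.11 = 50.56 mol
n(Q) = 3430 / 137.37 = 24.97 mol
n/ν for R = 50.56/4 = 12.64
n/ν for Q = 24.97/3 = 8.323
Smallest n/ν is Q → limiting reagent.
n(T) = (1/3) × 24.97 = 8.323 mol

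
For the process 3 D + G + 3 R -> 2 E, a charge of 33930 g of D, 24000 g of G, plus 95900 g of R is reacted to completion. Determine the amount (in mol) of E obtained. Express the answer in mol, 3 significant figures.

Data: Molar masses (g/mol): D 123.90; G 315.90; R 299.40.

152 mol

n(D) = 33930 / 123.90 = 273.8 mol
n(G) = 24000 / 315.90 = 75.97 mol
n(R) = 95900 / 299.40 = 320.3 mol
n/ν for D = 273.8/3 = 91.27
n/ν for G = 75.97/1 = 75.97
n/ν for R = 320.3/3 = 106.8
Smallest n/ν is G → limiting reagent.
n(E) = (2/1) × 75.97 = 151.9 mol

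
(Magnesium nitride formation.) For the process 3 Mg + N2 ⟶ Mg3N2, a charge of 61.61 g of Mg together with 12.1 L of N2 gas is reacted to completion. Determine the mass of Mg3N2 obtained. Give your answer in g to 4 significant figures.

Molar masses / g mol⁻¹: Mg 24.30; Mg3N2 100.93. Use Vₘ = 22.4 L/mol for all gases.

n(Mg) = 61.61 / 24.30 = 2.535 mol
n(N2) = 12.10 / 22.4 = 0.5402 mol
n/ν → Mg: 0.8450, N2: 0.5402; N2 is limiting.
n(Mg3N2) = (1/1) × 0.5402 = 0.5402 mol
mass = 0.5402 × 100.93 = 54.52 g

54.52 g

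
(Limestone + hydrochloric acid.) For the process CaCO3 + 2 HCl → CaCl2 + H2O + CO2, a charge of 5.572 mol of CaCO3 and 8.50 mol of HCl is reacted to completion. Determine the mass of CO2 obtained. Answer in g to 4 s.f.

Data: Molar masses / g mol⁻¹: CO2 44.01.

187.0 g

n(CaCO3) = 5.572 mol
n(HCl) = 8.500 mol
n/ν for CaCO3 = 5.572/1 = 5.572
n/ν for HCl = 8.500/2 = 4.250
Smallest n/ν is HCl → limiting reagent.
n(CO2) = (1/2) × 8.500 = 4.250 mol
mass = 4.250 × 44.01 = 187.0 g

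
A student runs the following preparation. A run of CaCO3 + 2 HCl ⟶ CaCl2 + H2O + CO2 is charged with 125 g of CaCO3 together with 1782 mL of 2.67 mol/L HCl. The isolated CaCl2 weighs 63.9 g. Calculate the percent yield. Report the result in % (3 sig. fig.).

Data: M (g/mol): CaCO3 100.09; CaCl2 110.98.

46.1 %

n(CaCO3) = 125.0 / 100.09 = 1.249 mol
n(HCl) = 2.67 × 1782/1000 = 4.758 mol
n/ν for CaCO3 = 1.249/1 = 1.249
n/ν for HCl = 4.758/2 = 2.379
Smallest n/ν is CaCO3 → limiting reagent.
theoretical n(CaCl2) = (1/1) × 1.249 = 1.249 mol → 138.6 g
% yield = 63.9 / 138.6 × 100 = 46.10 %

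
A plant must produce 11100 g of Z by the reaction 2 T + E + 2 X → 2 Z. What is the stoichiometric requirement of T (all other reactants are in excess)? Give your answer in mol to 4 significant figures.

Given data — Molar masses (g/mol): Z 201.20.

55.17 mol

n(Z) = 11100 / 201.20 = 55.17 mol
n(T) = (2/2) × 55.17 = 55.17 mol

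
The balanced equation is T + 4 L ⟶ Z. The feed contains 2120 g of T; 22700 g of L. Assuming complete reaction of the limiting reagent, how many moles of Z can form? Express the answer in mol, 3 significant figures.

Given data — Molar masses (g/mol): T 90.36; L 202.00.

23.5 mol

n(T) = 2120 / 90.36 = 23.46 mol
n(L) = 22700 / 202.00 = 112.4 mol
n/ν for T = 23.46/1 = 23.46
n/ν for L = 112.4/4 = 28.10
Smallest n/ν is T → limiting reagent.
n(Z) = (1/1) × 23.46 = 23.46 mol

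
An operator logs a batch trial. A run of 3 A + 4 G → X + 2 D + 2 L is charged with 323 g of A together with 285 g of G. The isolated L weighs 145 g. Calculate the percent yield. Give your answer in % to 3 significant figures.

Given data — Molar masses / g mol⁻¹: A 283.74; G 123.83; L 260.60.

73.3 %

n(A) = 323.0 / 283.74 = 1.138 mol
n(G) = 285.0 / 123.83 = 2.302 mol
n/ν → A: 0.3793, G: 0.5755; A is limiting.
theoretical n(L) = (2/3) × 1.138 = 0.7587 mol → 197.7 g
% yield = 145 / 197.7 × 100 = 73.34 %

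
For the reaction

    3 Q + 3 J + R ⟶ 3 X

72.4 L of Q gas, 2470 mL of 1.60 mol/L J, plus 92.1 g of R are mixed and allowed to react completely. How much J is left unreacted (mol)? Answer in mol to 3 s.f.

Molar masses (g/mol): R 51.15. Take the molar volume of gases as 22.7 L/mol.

0.763 mol

n(Q) = 72.40 / 22.7 = 3.189 mol
n(J) = 1.60 × 2470/1000 = 3.952 mol
n(R) = 92.10 / 51.15 = 1.801 mol
n/ν for Q = 3.189/3 = 1.063
n/ν for J = 3.952/3 = 1.317
n/ν for R = 1.801/1 = 1.801
Smallest n/ν is Q → limiting reagent.
J consumed = (3/3) × 3.189 = 3.189 mol
J remaining = 3.952 − 3.189 = 0.7630 mol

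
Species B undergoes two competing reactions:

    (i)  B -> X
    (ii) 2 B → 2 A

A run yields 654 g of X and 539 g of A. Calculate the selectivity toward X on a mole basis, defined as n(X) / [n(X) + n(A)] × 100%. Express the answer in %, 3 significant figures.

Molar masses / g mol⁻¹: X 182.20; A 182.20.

n(X) = 654 / 182.20 = 3.589 mol
n(A) = 539 / 182.20 = 2.958 mol
selectivity = 3.589/(3.589+2.958) × 100 = 54.82 %

54.8 %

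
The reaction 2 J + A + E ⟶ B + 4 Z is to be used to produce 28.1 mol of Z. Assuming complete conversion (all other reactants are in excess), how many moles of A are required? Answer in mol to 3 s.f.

7.03 mol

n(Z) = 28.10 mol
n(A) = (1/4) × 28.10 = 7.025 mol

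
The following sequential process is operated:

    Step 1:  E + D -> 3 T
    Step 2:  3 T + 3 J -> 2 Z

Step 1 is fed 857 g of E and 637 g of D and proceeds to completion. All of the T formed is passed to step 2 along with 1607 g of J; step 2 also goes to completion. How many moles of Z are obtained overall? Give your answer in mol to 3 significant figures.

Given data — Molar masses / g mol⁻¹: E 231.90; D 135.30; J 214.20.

Step 1:
n(E) = 857.0 / 231.90 = 3.696 mol
n(D) = 637.0 / 135.30 = 4.708 mol
n/ν for E = 3.696/1 = 3.696
n/ν for D = 4.708/1 = 4.708
Smallest n/ν is E → limiting reagent.
n(T) produced = (3/1) × 3.696 = 11.09 mol
Step 2:
n(T) available = 11.09 mol
n(J) = 1607 / 214.20 = 7.502 mol
n/ν for T = 11.09/3 = 3.697
n/ν for J = 7.502/3 = 2.501
Smallest n/ν is J → limiting reagent.
n(Z) = (2/3) × 7.502 = 5.001 mol

5.00 mol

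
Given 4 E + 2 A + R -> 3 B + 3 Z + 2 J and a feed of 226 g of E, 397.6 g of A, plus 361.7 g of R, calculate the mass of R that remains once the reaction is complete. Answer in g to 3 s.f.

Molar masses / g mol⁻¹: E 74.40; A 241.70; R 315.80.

122 g

n(E) = 226.0 / 74.40 = 3.038 mol
n(A) = 397.6 / 241.70 = 1.645 mol
n(R) = 361.7 / 315.80 = 1.145 mol
n/ν → E: 0.7595, A: 0.8225, R: 1.145; E is limiting.
R consumed = (1/4) × 3.038 = 0.7595 mol
R remaining = 1.145 − 0.7595 = 0.3855 mol
mass = 0.3855 × 315.80 = 121.7 g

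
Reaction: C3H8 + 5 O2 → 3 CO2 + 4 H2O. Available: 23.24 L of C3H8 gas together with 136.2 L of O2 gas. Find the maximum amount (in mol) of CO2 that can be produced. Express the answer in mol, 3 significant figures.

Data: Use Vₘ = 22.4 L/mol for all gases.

3.11 mol

n(C3H8) = 23.24 / 22.4 = 1.038 mol
n(O2) = 136.2 / 22.4 = 6.080 mol
n/ν → C3H8: 1.038, O2: 1.216; C3H8 is limiting.
n(CO2) = (3/1) × 1.038 = 3.114 mol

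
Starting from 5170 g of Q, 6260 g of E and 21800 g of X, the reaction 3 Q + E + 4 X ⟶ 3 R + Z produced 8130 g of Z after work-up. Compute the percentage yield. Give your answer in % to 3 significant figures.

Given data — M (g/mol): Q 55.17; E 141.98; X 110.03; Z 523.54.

n(Q) = 5170 / 55.17 = 93.71 mol
n(E) = 6260 / 141.98 = 44.09 mol
n(X) = 21800 / 110.03 = 198.1 mol
n/ν for Q = 93.71/3 = 31.24
n/ν for E = 44.09/1 = 44.09
n/ν for X = 198.1/4 = 49.53
Smallest n/ν is Q → limiting reagent.
theoretical n(Z) = (1/3) × 93.71 = 31.24 mol → 16360 g
% yield = 8130 / 16360 × 100 = 49.69 %

49.7 %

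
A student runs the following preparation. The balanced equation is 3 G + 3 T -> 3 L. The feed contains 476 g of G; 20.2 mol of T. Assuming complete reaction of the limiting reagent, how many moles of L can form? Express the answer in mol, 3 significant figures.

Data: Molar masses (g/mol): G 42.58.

11.2 mol

n(G) = 476.0 / 42.58 = 11.18 mol
n(T) = 20.20 mol
n/ν → G: 3.727, T: 6.733; G is limiting.
n(L) = (3/3) × 11.18 = 11.18 mol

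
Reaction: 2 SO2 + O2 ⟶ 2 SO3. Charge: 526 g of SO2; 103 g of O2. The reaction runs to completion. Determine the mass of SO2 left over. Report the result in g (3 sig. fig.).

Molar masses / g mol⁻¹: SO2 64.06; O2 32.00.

n(SO2) = 526.0 / 64.06 = 8.211 mol
n(O2) = 103.0 / 32.00 = 3.219 mol
n/ν → SO2: 4.106, O2: 3.219; O2 is limiting.
SO2 consumed = (2/1) × 3.219 = 6.438 mol
SO2 remaining = 8.211 − 6.438 = 1.773 mol
mass = 1.773 × 64.06 = 113.6 g

114 g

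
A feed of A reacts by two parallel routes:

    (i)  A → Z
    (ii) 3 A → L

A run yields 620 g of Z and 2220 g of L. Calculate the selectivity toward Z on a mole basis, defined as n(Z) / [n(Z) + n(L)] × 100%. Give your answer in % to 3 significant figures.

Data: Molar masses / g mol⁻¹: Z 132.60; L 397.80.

n(Z) = 620 / 132.60 = 4.676 mol
n(L) = 2220 / 397.80 = 5.581 mol
selectivity = 4.676/(4.676+5.581) × 100 = 45.59 %

45.6 %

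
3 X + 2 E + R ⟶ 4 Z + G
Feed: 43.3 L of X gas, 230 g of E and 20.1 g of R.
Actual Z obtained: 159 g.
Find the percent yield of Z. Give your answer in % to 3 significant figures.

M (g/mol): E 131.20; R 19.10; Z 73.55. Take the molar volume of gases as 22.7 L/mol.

85.0 %

n(X) = 43.30 / 22.7 = 1.907 mol
n(E) = 230.0 / 131.20 = 1.753 mol
n(R) = 20.10 / 19.10 = 1.052 mol
n/ν for X = 1.907/3 = 0.6357
n/ν for E = 1.753/2 = 0.8765
n/ν for R = 1.052/1 = 1.052
Smallest n/ν is X → limiting reagent.
theoretical n(Z) = (4/3) × 1.907 = 2.543 mol → 187.0 g
% yield = 159 / 187.0 × 100 = 85.03 %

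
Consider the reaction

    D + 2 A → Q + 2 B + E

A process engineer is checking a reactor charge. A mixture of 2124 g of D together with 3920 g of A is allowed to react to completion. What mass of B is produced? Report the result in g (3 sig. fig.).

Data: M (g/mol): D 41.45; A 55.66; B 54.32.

3830 g

n(D) = 2124 / 41.45 = 51.24 mol
n(A) = 3920 / 55.66 = 70.43 mol
n/ν → D: 51.24, A: 35.22; A is limiting.
n(B) = (2/2) × 70.43 = 70.43 mol
mass = 70.43 × 54.32 = 3826 g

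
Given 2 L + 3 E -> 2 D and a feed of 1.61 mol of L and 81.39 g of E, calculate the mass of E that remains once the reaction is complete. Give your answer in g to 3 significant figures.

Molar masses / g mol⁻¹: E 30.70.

7.25 g

n(L) = 1.610 mol
n(E) = 81.39 / 30.70 = 2.651 mol
n/ν → L: 0.8050, E: 0.8837; L is limiting.
E consumed = (3/2) × 1.610 = 2.415 mol
E remaining = 2.651 − 2.415 = 0.2360 mol
mass = 0.2360 × 30.70 = 7.245 g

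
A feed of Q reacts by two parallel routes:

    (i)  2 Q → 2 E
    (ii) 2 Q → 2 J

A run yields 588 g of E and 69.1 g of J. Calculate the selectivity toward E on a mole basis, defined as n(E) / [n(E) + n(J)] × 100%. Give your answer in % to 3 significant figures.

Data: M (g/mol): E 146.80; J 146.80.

89.5 %

n(E) = 588 / 146.80 = 4.005 mol
n(J) = 69.1 / 146.80 = 0.4707 mol
selectivity = 4.005/(4.005+0.4707) × 100 = 89.48 %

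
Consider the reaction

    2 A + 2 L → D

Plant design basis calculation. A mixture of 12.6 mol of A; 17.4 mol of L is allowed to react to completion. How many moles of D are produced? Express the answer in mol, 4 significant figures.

n(A) = 12.60 mol
n(L) = 17.40 mol
n/ν for A = 12.60/2 = 6.300
n/ν for L = 17.40/2 = 8.700
Smallest n/ν is A → limiting reagent.
n(D) = (1/2) × 12.60 = 6.300 mol

6.300 mol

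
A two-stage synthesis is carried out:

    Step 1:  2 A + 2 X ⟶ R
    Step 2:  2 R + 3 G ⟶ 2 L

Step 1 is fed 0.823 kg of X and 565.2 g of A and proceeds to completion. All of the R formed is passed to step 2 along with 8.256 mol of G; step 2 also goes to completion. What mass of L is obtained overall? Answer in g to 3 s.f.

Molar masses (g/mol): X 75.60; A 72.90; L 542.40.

2100 g

Step 1:
n(X) = 0.8230×1000 / 75.60 = 10.89 mol
n(A) = 565.2 / 72.90 = 7.753 mol
n/ν → X: 5.445, A: 3.877; A is limiting.
n(R) produced = (1/2) × 7.753 = 3.877 mol
Step 2:
n(R) available = 3.877 mol
n(G) = 8.256 mol
n/ν → R: 1.939, G: 2.752; R is limiting.
n(L) = (2/2) × 3.877 = 3.877 mol
mass = 3.877 × 542.40 = 2103 g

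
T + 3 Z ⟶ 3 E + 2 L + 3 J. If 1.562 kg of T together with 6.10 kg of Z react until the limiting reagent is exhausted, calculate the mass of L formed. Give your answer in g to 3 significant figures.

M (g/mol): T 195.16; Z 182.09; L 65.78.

1050 g

n(T) = 1.562×1000 / 195.16 = 8.004 mol
n(Z) = 6.100×1000 / 182.09 = 33.50 mol
n/ν for T = 8.004/1 = 8.004
n/ν for Z = 33.50/3 = 11.17
Smallest n/ν is T → limiting reagent.
n(L) = (2/1) × 8.004 = 16.01 mol
mass = 16.01 × 65.78 = 1053 g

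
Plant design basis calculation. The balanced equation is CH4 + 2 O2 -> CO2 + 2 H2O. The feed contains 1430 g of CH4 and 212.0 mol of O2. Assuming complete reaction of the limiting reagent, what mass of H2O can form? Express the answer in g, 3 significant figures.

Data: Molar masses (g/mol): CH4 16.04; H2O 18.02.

n(CH4) = 1430 / 16.04 = 89.15 mol
n(O2) = 212.0 mol
n/ν for CH4 = 89.15/1 = 89.15
n/ν for O2 = 212.0/2 = 106.0
Smallest n/ν is CH4 → limiting reagent.
n(H2O) = (2/1) × 89.15 = 178.3 mol
mass = 178.3 × 18.02 = 3213 g

3210 g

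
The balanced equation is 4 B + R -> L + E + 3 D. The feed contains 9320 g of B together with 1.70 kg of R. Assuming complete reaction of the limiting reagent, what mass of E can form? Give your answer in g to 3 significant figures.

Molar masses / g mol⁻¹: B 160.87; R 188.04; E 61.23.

554 g

n(B) = 9320 / 160.87 = 57.93 mol
n(R) = 1.700×1000 / 188.04 = 9.041 mol
n/ν for B = 57.93/4 = 14.48
n/ν for R = 9.041/1 = 9.041
Smallest n/ν is R → limiting reagent.
n(E) = (1/1) × 9.041 = 9.041 mol
mass = 9.041 × 61.23 = 553.6 g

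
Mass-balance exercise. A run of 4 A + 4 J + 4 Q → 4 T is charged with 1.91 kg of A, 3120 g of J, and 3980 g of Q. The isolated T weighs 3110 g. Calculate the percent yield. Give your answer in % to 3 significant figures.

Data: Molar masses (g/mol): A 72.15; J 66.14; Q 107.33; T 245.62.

47.8 %

n(A) = 1.910×1000 / 72.15 = 26.47 mol
n(J) = 3120 / 66.14 = 47.17 mol
n(Q) = 3980 / 107.33 = 37.08 mol
n/ν for A = 26.47/4 = 6.618
n/ν for J = 47.17/4 = 11.79
n/ν for Q = 37.08/4 = 9.270
Smallest n/ν is A → limiting reagent.
theoretical n(T) = (4/4) × 26.47 = 26.47 mol → 6502 g
% yield = 3110 / 6502 × 100 = 47.83 %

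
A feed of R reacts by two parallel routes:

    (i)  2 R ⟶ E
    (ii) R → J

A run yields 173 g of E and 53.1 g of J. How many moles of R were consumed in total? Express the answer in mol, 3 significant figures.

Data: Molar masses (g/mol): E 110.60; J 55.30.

4.09 mol

n(E) = 173 / 110.60 = 1.564 mol
n(J) = 53.1 / 55.30 = 0.9602 mol
n(R) via (i) = (2/1)×1.564 = 3.128 mol
n(R) via (ii) = (1/1)×0.9602 = 0.9602 mol
total n(R) = 3.128 + 0.9602 = 4.088 mol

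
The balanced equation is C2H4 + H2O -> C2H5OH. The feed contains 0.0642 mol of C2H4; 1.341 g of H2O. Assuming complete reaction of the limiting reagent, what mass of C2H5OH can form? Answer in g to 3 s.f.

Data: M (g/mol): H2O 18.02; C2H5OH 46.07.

2.96 g

n(C2H4) = 0.06420 mol
n(H2O) = 1.341 / 18.02 = 0.07442 mol
n/ν for C2H4 = 0.06420/1 = 0.06420
n/ν for H2O = 0.07442/1 = 0.07442
Smallest n/ν is C2H4 → limiting reagent.
n(C2H5OH) = (1/1) × 0.06420 = 0.06420 mol
mass = 0.06420 × 46.07 = 2.958 g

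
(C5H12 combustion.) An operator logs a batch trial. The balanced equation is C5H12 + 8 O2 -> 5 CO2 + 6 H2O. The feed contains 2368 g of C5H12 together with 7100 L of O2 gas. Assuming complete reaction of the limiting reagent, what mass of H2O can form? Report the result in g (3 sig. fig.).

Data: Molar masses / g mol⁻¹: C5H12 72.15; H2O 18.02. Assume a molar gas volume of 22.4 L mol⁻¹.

3550 g

n(C5H12) = 2368 / 72.15 = 32.82 mol
n(O2) = 7100 / 22.4 = 317.0 mol
n/ν for C5H12 = 32.82/1 = 32.82
n/ν for O2 = 317.0/8 = 39.63
Smallest n/ν is C5H12 → limiting reagent.
n(H2O) = (6/1) × 32.82 = 196.9 mol
mass = 196.9 × 18.02 = 3548 g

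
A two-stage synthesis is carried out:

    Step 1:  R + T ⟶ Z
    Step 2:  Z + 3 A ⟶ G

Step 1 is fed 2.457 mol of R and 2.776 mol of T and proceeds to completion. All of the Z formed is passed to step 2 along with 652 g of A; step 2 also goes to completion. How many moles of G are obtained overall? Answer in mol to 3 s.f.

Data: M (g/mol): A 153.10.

Step 1:
n(R) = 2.457 mol
n(T) = 2.776 mol
n/ν for R = 2.457/1 = 2.457
n/ν for T = 2.776/1 = 2.776
Smallest n/ν is R → limiting reagent.
n(Z) produced = (1/1) × 2.457 = 2.457 mol
Step 2:
n(Z) available = 2.457 mol
n(A) = 652.0 / 153.10 = 4.259 mol
n/ν for Z = 2.457/1 = 2.457
n/ν for A = 4.259/3 = 1.420
Smallest n/ν is A → limiting reagent.
n(G) = (1/3) × 4.259 = 1.420 mol

1.42 mol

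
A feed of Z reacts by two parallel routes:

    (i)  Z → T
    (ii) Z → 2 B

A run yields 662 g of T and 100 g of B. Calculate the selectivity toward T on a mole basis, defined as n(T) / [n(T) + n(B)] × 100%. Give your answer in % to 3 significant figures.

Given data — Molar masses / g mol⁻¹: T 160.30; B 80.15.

76.8 %

n(T) = 662 / 160.30 = 4.130 mol
n(B) = 100 / 80.15 = 1.248 mol
selectivity = 4.130/(4.130+1.248) × 100 = 76.79 %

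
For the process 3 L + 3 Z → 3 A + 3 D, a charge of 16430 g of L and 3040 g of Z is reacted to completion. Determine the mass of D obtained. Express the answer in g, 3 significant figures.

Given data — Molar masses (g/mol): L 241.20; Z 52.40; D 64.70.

3750 g

n(L) = 16430 / 241.20 = 68.12 mol
n(Z) = 3040 / 52.40 = 58.02 mol
n/ν for L = 68.12/3 = 22.71
n/ν for Z = 58.02/3 = 19.34
Smallest n/ν is Z → limiting reagent.
n(D) = (3/3) × 58.02 = 58.02 mol
mass = 58.02 × 64.70 = 3754 g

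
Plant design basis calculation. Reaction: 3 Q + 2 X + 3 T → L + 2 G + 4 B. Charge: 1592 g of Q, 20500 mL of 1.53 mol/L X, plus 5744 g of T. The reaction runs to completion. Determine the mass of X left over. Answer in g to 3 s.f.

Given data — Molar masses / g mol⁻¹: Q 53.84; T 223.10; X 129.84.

n(Q) = 1592 / 53.84 = 29.57 mol
n(X) = 1.53 × 20500/1000 = 31.37 mol
n(T) = 5744 / 223.10 = 25.75 mol
n/ν for Q = 29.57/3 = 9.857
n/ν for X = 31.37/2 = 15.69
n/ν for T = 25.75/3 = 8.583
Smallest n/ν is T → limiting reagent.
X consumed = (2/3) × 25.75 = 17.17 mol
X remaining = 31.37 − 17.17 = 14.20 mol
mass = 14.20 × 129.84 = 1844 g

1840 g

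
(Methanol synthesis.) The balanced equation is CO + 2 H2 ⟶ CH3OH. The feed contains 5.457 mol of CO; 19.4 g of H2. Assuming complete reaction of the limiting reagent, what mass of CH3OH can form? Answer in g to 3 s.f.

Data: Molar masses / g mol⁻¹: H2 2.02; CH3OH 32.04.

154 g

n(CO) = 5.457 mol
n(H2) = 19.40 / 2.02 = 9.604 mol
n/ν for CO = 5.457/1 = 5.457
n/ν for H2 = 9.604/2 = 4.802
Smallest n/ν is H2 → limiting reagent.
n(CH3OH) = (1/2) × 9.604 = 4.802 mol
mass = 4.802 × 32.04 = 153.9 g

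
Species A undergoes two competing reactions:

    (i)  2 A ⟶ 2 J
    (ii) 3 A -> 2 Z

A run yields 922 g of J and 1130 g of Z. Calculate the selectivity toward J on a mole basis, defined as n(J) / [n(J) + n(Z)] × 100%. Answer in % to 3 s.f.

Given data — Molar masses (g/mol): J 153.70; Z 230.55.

55.0 %

n(J) = 922 / 153.70 = 5.999 mol
n(Z) = 1130 / 230.55 = 4.901 mol
selectivity = 5.999/(5.999+4.901) × 100 = 55.04 %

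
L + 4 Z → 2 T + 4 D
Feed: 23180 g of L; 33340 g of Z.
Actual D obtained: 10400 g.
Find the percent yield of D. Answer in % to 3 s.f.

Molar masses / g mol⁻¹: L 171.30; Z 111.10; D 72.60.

n(L) = 23180 / 171.30 = 135.3 mol
n(Z) = 33340 / 111.10 = 300.1 mol
n/ν for L = 135.3/1 = 135.3
n/ν for Z = 300.1/4 = 75.03
Smallest n/ν is Z → limiting reagent.
theoretical n(D) = (4/4) × 300.1 = 300.1 mol → 21790 g
% yield = 10400 / 21790 × 100 = 47.73 %

47.7 %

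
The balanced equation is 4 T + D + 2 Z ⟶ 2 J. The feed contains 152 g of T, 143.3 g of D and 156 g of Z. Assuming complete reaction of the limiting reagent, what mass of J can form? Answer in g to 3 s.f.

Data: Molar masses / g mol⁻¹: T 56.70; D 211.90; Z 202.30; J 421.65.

n(T) = 152.0 / 56.70 = 2.681 mol
n(D) = 143.3 / 211.90 = 0.6763 mol
n(Z) = 156.0 / 202.30 = 0.7711 mol
n/ν for T = 2.681/4 = 0.6703
n/ν for D = 0.6763/1 = 0.6763
n/ν for Z = 0.7711/2 = 0.3856
Smallest n/ν is Z → limiting reagent.
n(J) = (2/2) × 0.7711 = 0.7711 mol
mass = 0.7711 × 421.65 = 325.1 g

325 g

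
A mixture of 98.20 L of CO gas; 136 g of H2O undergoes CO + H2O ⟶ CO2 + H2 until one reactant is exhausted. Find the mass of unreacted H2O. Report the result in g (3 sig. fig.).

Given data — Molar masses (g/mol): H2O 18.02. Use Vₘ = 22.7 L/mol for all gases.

n(CO) = 98.20 / 22.7 = 4.326 mol
n(H2O) = 136.0 / 18.02 = 7.547 mol
n/ν → CO: 4.326, H2O: 7.547; CO is limiting.
H2O consumed = (1/1) × 4.326 = 4.326 mol
H2O remaining = 7.547 − 4.326 = 3.221 mol
mass = 3.221 × 18.02 = 58.04 g

58.0 g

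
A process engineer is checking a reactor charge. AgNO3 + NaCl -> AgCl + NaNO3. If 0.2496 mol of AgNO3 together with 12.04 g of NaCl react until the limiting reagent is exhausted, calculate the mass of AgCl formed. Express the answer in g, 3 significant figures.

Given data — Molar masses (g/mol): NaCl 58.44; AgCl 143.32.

n(AgNO3) = 0.2496 mol
n(NaCl) = 12.04 / 58.44 = 0.2060 mol
n/ν → AgNO3: 0.2496, NaCl: 0.2060; NaCl is limiting.
n(AgCl) = (1/1) × 0.2060 = 0.2060 mol
mass = 0.2060 × 143.32 = 29.52 g

29.5 g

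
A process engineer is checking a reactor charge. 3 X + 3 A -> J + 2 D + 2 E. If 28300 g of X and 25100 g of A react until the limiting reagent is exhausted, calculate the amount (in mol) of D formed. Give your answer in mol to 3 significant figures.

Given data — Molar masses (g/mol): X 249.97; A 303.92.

55.1 mol

n(X) = 28300 / 249.97 = 113.2 mol
n(A) = 25100 / 303.92 = 82.59 mol
n/ν → X: 37.73, A: 27.53; A is limiting.
n(D) = (2/3) × 82.59 = 55.06 mol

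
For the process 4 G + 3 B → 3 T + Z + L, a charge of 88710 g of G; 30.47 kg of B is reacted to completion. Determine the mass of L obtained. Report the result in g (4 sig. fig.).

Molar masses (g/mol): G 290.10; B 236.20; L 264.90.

11390 g

n(G) = 88710 / 290.10 = 305.8 mol
n(B) = 30.47×1000 / 236.20 = 129.0 mol
n/ν for G = 305.8/4 = 76.45
n/ν for B = 129.0/3 = 43.00
Smallest n/ν is B → limiting reagent.
n(L) = (1/3) × 129.0 = 43.00 mol
mass = 43.00 × 264.90 = 11390 g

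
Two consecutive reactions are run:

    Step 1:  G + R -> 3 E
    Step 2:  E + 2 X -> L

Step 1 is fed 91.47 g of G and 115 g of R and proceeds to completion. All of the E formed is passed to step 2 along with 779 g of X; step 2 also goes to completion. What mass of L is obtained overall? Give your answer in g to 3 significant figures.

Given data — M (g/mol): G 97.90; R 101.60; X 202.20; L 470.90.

907 g

Step 1:
n(G) = 91.47 / 97.90 = 0.9343 mol
n(R) = 115.0 / 101.60 = 1.132 mol
n/ν for G = 0.9343/1 = 0.9343
n/ν for R = 1.132/1 = 1.132
Smallest n/ν is G → limiting reagent.
n(E) produced = (3/1) × 0.9343 = 2.803 mol
Step 2:
n(E) available = 2.803 mol
n(X) = 779.0 / 202.20 = 3.853 mol
n/ν for E = 2.803/1 = 2.803
n/ν for X = 3.853/2 = 1.927
Smallest n/ν is X → limiting reagent.
n(L) = (1/2) × 3.853 = 1.927 mol
mass = 1.927 × 470.90 = 907.4 g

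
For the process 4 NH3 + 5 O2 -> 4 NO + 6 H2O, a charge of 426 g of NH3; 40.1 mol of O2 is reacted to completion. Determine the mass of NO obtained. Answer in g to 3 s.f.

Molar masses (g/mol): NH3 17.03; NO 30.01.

n(NH3) = 426.0 / 17.03 = 25.01 mol
n(O2) = 40.10 mol
n/ν → NH3: 6.253, O2: 8.020; NH3 is limiting.
n(NO) = (4/4) × 25.01 = 25.01 mol
mass = 25.01 × 30.01 = 750.6 g

751 g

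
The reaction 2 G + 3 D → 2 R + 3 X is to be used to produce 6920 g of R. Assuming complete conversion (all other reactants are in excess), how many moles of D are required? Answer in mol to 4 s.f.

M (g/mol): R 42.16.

246.2 mol

n(R) = 6920 / 42.16 = 164.1 mol
n(D) = (3/2) × 164.1 = 246.2 mol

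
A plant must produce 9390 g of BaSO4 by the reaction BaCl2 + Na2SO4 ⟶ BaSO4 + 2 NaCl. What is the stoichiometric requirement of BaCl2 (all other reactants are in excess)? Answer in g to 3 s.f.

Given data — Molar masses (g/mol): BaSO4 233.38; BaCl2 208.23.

8380 g

n(BaSO4) = 9390 / 233.38 = 40.23 mol
n(BaCl2) = (1/1) × 40.23 = 40.23 mol
mass = 40.23 × 208.23 = 8377 g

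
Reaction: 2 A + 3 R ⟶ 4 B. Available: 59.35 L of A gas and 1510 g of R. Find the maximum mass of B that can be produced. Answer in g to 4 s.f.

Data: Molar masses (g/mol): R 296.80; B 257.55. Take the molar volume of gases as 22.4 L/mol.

n(A) = 59.35 / 22.4 = 2.650 mol
n(R) = 1510 / 296.80 = 5.088 mol
n/ν → A: 1.325, R: 1.696; A is limiting.
n(B) = (4/2) × 2.650 = 5.300 mol
mass = 5.300 × 257.55 = 1365 g

1365 g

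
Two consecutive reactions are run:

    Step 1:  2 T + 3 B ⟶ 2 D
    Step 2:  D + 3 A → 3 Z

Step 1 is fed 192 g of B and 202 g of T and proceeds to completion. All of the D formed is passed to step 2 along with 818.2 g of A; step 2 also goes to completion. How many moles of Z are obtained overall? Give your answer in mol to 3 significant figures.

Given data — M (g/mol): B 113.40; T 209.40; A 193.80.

Step 1:
n(B) = 192.0 / 113.40 = 1.693 mol
n(T) = 202.0 / 209.40 = 0.9647 mol
n/ν for B = 1.693/3 = 0.5643
n/ν for T = 0.9647/2 = 0.4824
Smallest n/ν is T → limiting reagent.
n(D) produced = (2/2) × 0.9647 = 0.9647 mol
Step 2:
n(D) available = 0.9647 mol
n(A) = 818.2 / 193.80 = 4.222 mol
n/ν for D = 0.9647/1 = 0.9647
n/ν for A = 4.222/3 = 1.407
Smallest n/ν is D → limiting reagent.
n(Z) = (3/1) × 0.9647 = 2.894 mol

2.89 mol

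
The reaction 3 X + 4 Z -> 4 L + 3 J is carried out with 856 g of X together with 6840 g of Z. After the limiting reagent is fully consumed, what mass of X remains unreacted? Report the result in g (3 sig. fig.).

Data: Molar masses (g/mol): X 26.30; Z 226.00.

259 g

n(X) = 856.0 / 26.30 = 32.55 mol
n(Z) = 6840 / 226.00 = 30.27 mol
n/ν → X: 10.85, Z: 7.568; Z is limiting.
X consumed = (3/4) × 30.27 = 22.70 mol
X remaining = 32.55 − 22.70 = 9.850 mol
mass = 9.850 × 26.30 = 259.1 g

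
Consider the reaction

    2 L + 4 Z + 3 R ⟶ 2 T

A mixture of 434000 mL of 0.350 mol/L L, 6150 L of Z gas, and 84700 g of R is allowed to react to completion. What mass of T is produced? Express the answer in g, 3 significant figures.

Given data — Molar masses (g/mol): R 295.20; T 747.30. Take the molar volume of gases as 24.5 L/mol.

93800 g

n(L) = 0.350 × 434000/1000 = 151.9 mol
n(Z) = 6150 / 24.5 = 251.0 mol
n(R) = 84700 / 295.20 = 286.9 mol
n/ν for L = 151.9/2 = 75.95
n/ν for Z = 251.0/4 = 62.75
n/ν for R = 286.9/3 = 95.63
Smallest n/ν is Z → limiting reagent.
n(T) = (2/4) × 251.0 = 125.5 mol
mass = 125.5 × 747.30 = 93790 g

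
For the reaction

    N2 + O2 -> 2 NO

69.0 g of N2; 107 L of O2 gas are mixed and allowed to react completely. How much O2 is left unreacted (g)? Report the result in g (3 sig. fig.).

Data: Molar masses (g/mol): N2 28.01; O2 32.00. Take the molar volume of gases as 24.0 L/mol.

n(N2) = 69.00 / 28.01 = 2.463 mol
n(O2) = 107.0 / 24.0 = 4.458 mol
n/ν for N2 = 2.463/1 = 2.463
n/ν for O2 = 4.458/1 = 4.458
Smallest n/ν is N2 → limiting reagent.
O2 consumed = (1/1) × 2.463 = 2.463 mol
O2 remaining = 4.458 − 2.463 = 1.995 mol
mass = 1.995 × 32.00 = 63.84 g

63.8 g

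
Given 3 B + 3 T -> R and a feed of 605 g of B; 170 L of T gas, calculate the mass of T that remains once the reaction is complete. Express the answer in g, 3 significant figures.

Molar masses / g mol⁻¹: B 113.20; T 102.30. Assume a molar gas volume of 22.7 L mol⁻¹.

219 g

n(B) = 605.0 / 113.20 = 5.345 mol
n(T) = 170.0 / 22.7 = 7.489 mol
n/ν → B: 1.782, T: 2.496; B is limiting.
T consumed = (3/3) × 5.345 = 5.345 mol
T remaining = 7.489 − 5.345 = 2.144 mol
mass = 2.144 × 102.30 = 219.3 g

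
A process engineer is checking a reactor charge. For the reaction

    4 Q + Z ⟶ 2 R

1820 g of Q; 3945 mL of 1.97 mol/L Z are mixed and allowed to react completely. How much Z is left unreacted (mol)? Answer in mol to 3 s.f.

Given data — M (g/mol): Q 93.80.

2.92 mol

n(Q) = 1820 / 93.80 = 19.40 mol
n(Z) = 1.97 × 3945/1000 = 7.772 mol
n/ν for Q = 19.40/4 = 4.850
n/ν for Z = 7.772/1 = 7.772
Smallest n/ν is Q → limiting reagent.
Z consumed = (1/4) × 19.40 = 4.850 mol
Z remaining = 7.772 − 4.850 = 2.922 mol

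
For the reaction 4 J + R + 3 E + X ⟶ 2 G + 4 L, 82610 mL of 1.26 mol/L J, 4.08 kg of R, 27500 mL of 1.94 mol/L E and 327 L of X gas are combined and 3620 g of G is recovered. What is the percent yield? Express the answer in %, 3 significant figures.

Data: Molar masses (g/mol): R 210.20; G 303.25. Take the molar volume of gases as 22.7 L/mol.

n(J) = 1.26 × 82610/1000 = 104.1 mol
n(R) = 4.080×1000 / 210.20 = 19.41 mol
n(E) = 1.94 × 27500/1000 = 53.35 mol
n(X) = 327.0 / 22.7 = 14.41 mol
n/ν → J: 26.03, R: 19.41, E: 17.78, X: 14.41; X is limiting.
theoretical n(G) = (2/1) × 14.41 = 28.82 mol → 8740 g
% yield = 3620 / 8740 × 100 = 41.42 %

41.4 %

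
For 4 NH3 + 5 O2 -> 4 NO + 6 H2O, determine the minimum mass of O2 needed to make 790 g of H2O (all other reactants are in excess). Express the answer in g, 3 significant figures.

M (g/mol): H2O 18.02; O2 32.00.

n(H2O) = 790 / 18.02 = 43.84 mol
n(O2) = (5/6) × 43.84 = 36.53 mol
mass = 36.53 × 32.00 = 1169 g

1170 g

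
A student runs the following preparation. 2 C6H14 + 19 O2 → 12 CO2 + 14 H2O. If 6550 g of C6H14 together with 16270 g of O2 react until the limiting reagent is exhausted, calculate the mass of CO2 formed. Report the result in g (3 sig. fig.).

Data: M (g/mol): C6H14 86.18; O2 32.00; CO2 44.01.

n(C6H14) = 6550 / 86.18 = 76.00 mol
n(O2) = 16270 / 32.00 = 508.4 mol
n/ν for C6H14 = 76.00/2 = 38.00
n/ν for O2 = 508.4/19 = 26.76
Smallest n/ν is O2 → limiting reagent.
n(CO2) = (12/19) × 508.4 = 321.1 mol
mass = 321.1 × 44.01 = 14130 g

14100 g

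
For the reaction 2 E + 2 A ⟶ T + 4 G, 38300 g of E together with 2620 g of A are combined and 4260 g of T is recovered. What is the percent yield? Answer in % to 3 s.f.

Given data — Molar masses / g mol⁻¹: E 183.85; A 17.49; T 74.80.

n(E) = 38300 / 183.85 = 208.3 mol
n(A) = 2620 / 17.49 = 149.8 mol
n/ν → E: 104.2, A: 74.90; A is limiting.
theoretical n(T) = (1/2) × 149.8 = 74.90 mol → 5603 g
% yield = 4260 / 5603 × 100 = 76.03 %

76.0 %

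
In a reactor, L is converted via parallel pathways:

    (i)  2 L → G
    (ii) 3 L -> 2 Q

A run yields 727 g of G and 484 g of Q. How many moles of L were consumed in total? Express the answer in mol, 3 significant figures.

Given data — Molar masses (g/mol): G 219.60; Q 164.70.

11.0 mol

n(G) = 727 / 219.60 = 3.311 mol
n(Q) = 484 / 164.70 = 2.939 mol
n(L) via (i) = (2/1)×3.311 = 6.622 mol
n(L) via (ii) = (3/2)×2.939 = 4.409 mol
total n(L) = 6.622 + 4.409 = 11.03 mol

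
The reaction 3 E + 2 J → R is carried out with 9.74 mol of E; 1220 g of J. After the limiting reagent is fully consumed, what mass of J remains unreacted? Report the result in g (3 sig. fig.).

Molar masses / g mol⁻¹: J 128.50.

n(E) = 9.740 mol
n(J) = 1220 / 128.50 = 9.494 mol
n/ν for E = 9.740/3 = 3.247
n/ν for J = 9.494/2 = 4.747
Smallest n/ν is E → limiting reagent.
J consumed = (2/3) × 9.740 = 6.493 mol
J remaining = 9.494 − 6.493 = 3.001 mol
mass = 3.001 × 128.50 = 385.6 g

386 g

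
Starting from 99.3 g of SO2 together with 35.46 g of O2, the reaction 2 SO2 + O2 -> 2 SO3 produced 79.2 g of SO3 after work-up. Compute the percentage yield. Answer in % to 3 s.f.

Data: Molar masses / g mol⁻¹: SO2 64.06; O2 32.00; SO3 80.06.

n(SO2) = 99.30 / 64.06 = 1.550 mol
n(O2) = 35.46 / 32.00 = 1.108 mol
n/ν for SO2 = 1.550/2 = 0.7750
n/ν for O2 = 1.108/1 = 1.108
Smallest n/ν is SO2 → limiting reagent.
theoretical n(SO3) = (2/2) × 1.550 = 1.550 mol → 124.1 g
% yield = 79.2 / 124.1 × 100 = 63.82 %

63.8 %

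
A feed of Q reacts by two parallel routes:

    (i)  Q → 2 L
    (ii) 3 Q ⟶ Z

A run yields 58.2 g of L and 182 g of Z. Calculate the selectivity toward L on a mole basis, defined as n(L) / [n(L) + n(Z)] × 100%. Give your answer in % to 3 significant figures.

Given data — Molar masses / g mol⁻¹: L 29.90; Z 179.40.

65.7 %

n(L) = 58.2 / 29.90 = 1.946 mol
n(Z) = 182 / 179.40 = 1.014 mol
selectivity = 1.946/(1.946+1.014) × 100 = 65.74 %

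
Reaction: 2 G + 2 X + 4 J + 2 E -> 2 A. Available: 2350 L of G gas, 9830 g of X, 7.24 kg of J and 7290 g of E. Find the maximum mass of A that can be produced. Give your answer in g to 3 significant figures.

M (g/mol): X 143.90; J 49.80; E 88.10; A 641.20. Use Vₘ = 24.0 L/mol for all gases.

n(G) = 2350 / 24.0 = 97.92 mol
n(X) = 9830 / 143.90 = 68.31 mol
n(J) = 7.240×1000 / 49.80 = 145.4 mol
n(E) = 7290 / 88.10 = 82.75 mol
n/ν for G = 97.92/2 = 48.96
n/ν for X = 68.31/2 = 34.16
n/ν for J = 145.4/4 = 36.35
n/ν for E = 82.75/2 = 41.38
Smallest n/ν is X → limiting reagent.
n(A) = (2/2) × 68.31 = 68.31 mol
mass = 68.31 × 641.20 = 43800 g

43800 g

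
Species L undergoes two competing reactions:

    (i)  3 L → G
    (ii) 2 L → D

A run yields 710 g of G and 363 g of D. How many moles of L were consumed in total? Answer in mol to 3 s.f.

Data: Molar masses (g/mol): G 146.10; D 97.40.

n(G) = 710 / 146.10 = 4.860 mol
n(D) = 363 / 97.40 = 3.727 mol
n(L) via (i) = (3/1)×4.860 = 14.58 mol
n(L) via (ii) = (2/1)×3.727 = 7.454 mol
total n(L) = 14.58 + 7.454 = 22.03 mol

22.0 mol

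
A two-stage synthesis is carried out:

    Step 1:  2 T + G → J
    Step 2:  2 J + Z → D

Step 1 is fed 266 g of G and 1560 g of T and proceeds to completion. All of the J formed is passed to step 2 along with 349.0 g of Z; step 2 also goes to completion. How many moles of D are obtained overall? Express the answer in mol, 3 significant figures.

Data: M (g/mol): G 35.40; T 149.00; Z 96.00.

2.62 mol

Step 1:
n(G) = 266.0 / 35.40 = 7.514 mol
n(T) = 1560 / 149.00 = 10.47 mol
n/ν for G = 7.514/1 = 7.514
n/ν for T = 10.47/2 = 5.235
Smallest n/ν is T → limiting reagent.
n(J) produced = (1/2) × 10.47 = 5.235 mol
Step 2:
n(J) available = 5.235 mol
n(Z) = 349.0 / 96.00 = 3.635 mol
n/ν for J = 5.235/2 = 2.618
n/ν for Z = 3.635/1 = 3.635
Smallest n/ν is J → limiting reagent.
n(D) = (1/2) × 5.235 = 2.618 mol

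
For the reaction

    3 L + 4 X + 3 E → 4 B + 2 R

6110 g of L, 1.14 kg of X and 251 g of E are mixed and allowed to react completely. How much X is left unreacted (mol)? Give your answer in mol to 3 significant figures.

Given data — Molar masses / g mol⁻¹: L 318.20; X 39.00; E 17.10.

n(L) = 6110 / 318.20 = 19.20 mol
n(X) = 1.140×1000 / 39.00 = 29.23 mol
n(E) = 251.0 / 17.10 = 14.68 mol
n/ν for L = 19.20/3 = 6.400
n/ν for X = 29.23/4 = 7.308
n/ν for E = 14.68/3 = 4.893
Smallest n/ν is E → limiting reagent.
X consumed = (4/3) × 14.68 = 19.57 mol
X remaining = 29.23 − 19.57 = 9.660 mol

9.66 mol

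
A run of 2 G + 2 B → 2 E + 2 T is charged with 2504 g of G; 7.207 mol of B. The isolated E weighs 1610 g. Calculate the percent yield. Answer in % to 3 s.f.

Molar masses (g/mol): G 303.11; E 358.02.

n(G) = 2504 / 303.11 = 8.261 mol
n(B) = 7.207 mol
n/ν → G: 4.131, B: 3.604; B is limiting.
theoretical n(E) = (2/2) × 7.207 = 7.207 mol → 2580 g
% yield = 1610 / 2580 × 100 = 62.40 %

62.4 %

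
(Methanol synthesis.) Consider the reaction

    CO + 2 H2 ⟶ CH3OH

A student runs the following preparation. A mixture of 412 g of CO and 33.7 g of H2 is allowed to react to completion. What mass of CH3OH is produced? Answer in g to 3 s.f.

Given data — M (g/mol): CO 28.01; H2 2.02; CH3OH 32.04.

267 g

n(CO) = 412.0 / 28.01 = 14.71 mol
n(H2) = 33.70 / 2.02 = 16.68 mol
n/ν for CO = 14.71/1 = 14.71
n/ν for H2 = 16.68/2 = 8.340
Smallest n/ν is H2 → limiting reagent.
n(CH3OH) = (1/2) × 16.68 = 8.340 mol
mass = 8.340 × 32.04 = 267.2 g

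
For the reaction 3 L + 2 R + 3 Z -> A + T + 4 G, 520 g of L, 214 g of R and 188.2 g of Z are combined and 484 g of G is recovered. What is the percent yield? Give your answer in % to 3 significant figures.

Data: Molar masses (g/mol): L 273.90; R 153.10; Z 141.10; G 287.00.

94.8 %

n(L) = 520.0 / 273.90 = 1.899 mol
n(R) = 214.0 / 153.10 = 1.398 mol
n(Z) = 188.2 / 141.10 = 1.334 mol
n/ν for L = 1.899/3 = 0.6330
n/ν for R = 1.398/2 = 0.6990
n/ν for Z = 1.334/3 = 0.4447
Smallest n/ν is Z → limiting reagent.
theoretical n(G) = (4/3) × 1.334 = 1.779 mol → 510.6 g
% yield = 484 / 510.6 × 100 = 94.79 %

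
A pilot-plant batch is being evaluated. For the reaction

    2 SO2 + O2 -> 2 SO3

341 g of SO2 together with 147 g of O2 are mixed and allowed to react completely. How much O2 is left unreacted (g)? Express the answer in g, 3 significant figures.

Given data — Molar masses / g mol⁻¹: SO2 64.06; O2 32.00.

n(SO2) = 341.0 / 64.06 = 5.323 mol
n(O2) = 147.0 / 32.00 = 4.594 mol
n/ν for SO2 = 5.323/2 = 2.662
n/ν for O2 = 4.594/1 = 4.594
Smallest n/ν is SO2 → limiting reagent.
O2 consumed = (1/2) × 5.323 = 2.662 mol
O2 remaining = 4.594 − 2.662 = 1.932 mol
mass = 1.932 × 32.00 = 61.82 g

61.8 g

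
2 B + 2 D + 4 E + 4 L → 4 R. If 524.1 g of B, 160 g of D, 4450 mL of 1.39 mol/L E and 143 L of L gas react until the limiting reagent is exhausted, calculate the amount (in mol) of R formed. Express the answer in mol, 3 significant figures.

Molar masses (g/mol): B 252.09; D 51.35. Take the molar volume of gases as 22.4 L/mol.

4.16 mol

n(B) = 524.1 / 252.09 = 2.079 mol
n(D) = 160.0 / 51.35 = 3.116 mol
n(E) = 1.39 × 4450/1000 = 6.186 mol
n(L) = 143.0 / 22.4 = 6.384 mol
n/ν → B: 1.040, D: 1.558, E: 1.547, L: 1.596; B is limiting.
n(R) = (4/2) × 2.079 = 4.158 mol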